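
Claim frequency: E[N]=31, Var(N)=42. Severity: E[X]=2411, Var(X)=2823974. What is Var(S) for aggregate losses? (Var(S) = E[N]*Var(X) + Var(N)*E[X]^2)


Var(S) = E[N]*Var(X) + Var(N)*E[X]^2
= 31*2823974 + 42*2411^2
= 87543194 + 244142682
= 3.3169e+08


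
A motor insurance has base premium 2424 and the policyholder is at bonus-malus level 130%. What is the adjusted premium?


adjusted = base * BM_level / 100
= 2424 * 130 / 100
= 2424 * 1.3
= 3151.2


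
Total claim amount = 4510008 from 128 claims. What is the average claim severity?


severity = total / number
= 4510008 / 128
= 35234.4375


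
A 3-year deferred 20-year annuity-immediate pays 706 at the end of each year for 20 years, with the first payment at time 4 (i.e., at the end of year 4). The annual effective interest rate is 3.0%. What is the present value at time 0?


PV at time 3 of the 20-year annuity-immediate:
a_n = 706 * (1-(1+0.03)^(-20))/0.03 = 10503.4973
Discount back 3 years to time 0:
PV = 10503.4973 * (1+0.03)^(-3)
= 10503.4973 * 0.915142
= 9612.1879


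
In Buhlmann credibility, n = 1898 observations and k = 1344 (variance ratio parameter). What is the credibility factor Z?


Z = n / (n + k)
= 1898 / (1898 + 1344)
= 1898 / 3242
= 0.5854


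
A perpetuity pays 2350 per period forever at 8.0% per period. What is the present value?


PV = PMT / i
= 2350 / 0.08
= 29375.0


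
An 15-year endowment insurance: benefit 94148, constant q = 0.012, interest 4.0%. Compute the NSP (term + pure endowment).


Term component = 11660.7824
Pure endowment = 15_p_x * v^15 * benefit = 0.834361 * 0.555265 * 94148 = 43617.9427
NSP = 55278.7252


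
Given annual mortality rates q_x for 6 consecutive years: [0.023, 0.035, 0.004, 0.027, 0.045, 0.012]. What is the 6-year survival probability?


p_k = 1 - q_k for each year
Survival = product of (1 - q_k)
= 0.977 * 0.965 * 0.996 * 0.973 * 0.955 * 0.988
= 0.8621


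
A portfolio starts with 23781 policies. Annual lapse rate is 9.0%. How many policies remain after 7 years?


remaining = initial * (1 - lapse)^years
= 23781 * (1 - 0.09)^7
= 23781 * 0.516761
= 12289.0938


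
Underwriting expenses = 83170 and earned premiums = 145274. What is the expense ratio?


Expense ratio = expenses / premiums
= 83170 / 145274
= 0.5725


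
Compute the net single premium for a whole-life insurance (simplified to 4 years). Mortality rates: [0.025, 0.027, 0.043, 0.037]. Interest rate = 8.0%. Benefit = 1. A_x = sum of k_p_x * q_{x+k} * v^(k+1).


v = 0.925926
Year 0: k_p_x=1.0, q=0.025, term=0.023148
Year 1: k_p_x=0.975, q=0.027, term=0.022569
Year 2: k_p_x=0.948675, q=0.043, term=0.032383
Year 3: k_p_x=0.907882, q=0.037, term=0.024691
A_x = 0.1028


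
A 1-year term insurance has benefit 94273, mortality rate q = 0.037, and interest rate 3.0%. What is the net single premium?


NSP = benefit * q * v
v = 1/(1+i) = 0.970874
NSP = 94273 * 0.037 * 0.970874
= 3386.5058


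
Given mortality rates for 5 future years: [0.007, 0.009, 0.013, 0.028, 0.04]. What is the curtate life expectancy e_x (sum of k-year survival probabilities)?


e_x = sum_{k=1}^{n} k_p_x
k_p_x values:
  1_p_x = 0.993
  2_p_x = 0.984063
  3_p_x = 0.97127
  4_p_x = 0.944075
  5_p_x = 0.906312
e_x = 4.7987


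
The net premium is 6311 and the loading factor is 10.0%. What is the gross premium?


Gross = net * (1 + loading)
= 6311 * (1 + 0.1)
= 6311 * 1.1
= 6942.1


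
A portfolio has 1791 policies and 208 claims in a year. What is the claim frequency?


frequency = claims / policies
= 208 / 1791
= 0.1161


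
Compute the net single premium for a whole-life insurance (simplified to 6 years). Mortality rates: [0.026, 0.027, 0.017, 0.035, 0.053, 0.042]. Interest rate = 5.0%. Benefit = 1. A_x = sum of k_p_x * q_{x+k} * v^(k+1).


v = 0.952381
Year 0: k_p_x=1.0, q=0.026, term=0.024762
Year 1: k_p_x=0.974, q=0.027, term=0.023853
Year 2: k_p_x=0.947702, q=0.017, term=0.013917
Year 3: k_p_x=0.931591, q=0.035, term=0.026825
Year 4: k_p_x=0.898985, q=0.053, term=0.037332
Year 5: k_p_x=0.851339, q=0.042, term=0.026682
A_x = 0.1534


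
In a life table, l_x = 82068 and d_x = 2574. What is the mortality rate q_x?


q_x = d_x / l_x
= 2574 / 82068
= 0.0314


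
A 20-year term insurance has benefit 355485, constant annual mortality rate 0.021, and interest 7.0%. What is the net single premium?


NSP = benefit * sum_{k=0}^{n-1} k_p_x * q * v^(k+1)
With constant q=0.021, v=0.934579
Sum = 0.191761
NSP = 355485 * 0.191761
= 68168.1613


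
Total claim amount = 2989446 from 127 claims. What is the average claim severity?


severity = total / number
= 2989446 / 127
= 23538.9449


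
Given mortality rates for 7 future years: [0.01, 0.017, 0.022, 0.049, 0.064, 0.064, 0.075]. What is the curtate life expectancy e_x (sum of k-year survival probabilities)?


e_x = sum_{k=1}^{n} k_p_x
k_p_x values:
  1_p_x = 0.99
  2_p_x = 0.97317
  3_p_x = 0.95176
  4_p_x = 0.905124
  5_p_x = 0.847196
  6_p_x = 0.792976
  7_p_x = 0.733502
e_x = 6.1937


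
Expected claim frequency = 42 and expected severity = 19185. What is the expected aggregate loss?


E[S] = E[N] * E[X]
= 42 * 19185
= 805770


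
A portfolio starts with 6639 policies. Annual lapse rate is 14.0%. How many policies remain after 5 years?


remaining = initial * (1 - lapse)^years
= 6639 * (1 - 0.14)^5
= 6639 * 0.470427
= 3123.165


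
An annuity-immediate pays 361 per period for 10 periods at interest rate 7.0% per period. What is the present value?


PV = PMT * (1 - (1+i)^(-n)) / i
= 361 * (1 - (1+0.07)^(-10)) / 0.07
= 361 * (1 - 0.508349) / 0.07
= 361 * 7.023582
= 2535.5129


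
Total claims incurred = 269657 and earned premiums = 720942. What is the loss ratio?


Loss ratio = claims / premiums
= 269657 / 720942
= 0.374


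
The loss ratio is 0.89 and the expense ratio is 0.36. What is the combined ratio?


Combined ratio = loss ratio + expense ratio
= 0.89 + 0.36
= 1.25


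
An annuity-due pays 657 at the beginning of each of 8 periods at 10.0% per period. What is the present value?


PV_due = PMT * (1-(1+i)^(-n))/i * (1+i)
PV_immediate = 3505.0465
PV_due = 3505.0465 * 1.1
= 3855.5512


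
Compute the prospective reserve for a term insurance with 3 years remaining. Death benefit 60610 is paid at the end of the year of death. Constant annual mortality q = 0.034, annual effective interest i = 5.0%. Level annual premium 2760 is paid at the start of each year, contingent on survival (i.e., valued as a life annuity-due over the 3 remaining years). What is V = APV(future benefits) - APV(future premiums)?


v = 1/(1+i) = 0.952381
APV(future benefits) per unit = sum_{k=0}^{2} k_p_x * q * v^(k+1) = 0.089579
APV(future benefits) = 60610 * 0.089579 = 5429.363
Life annuity-due factor ä_{x:3} = sum_{k=0}^{2} k_p_x * v^k = 2.7664
APV(future premiums) = 2760 * 2.7664 = 7635.264
V = 5429.363 - 7635.264
= -2205.901


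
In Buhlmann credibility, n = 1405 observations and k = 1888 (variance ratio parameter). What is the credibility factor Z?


Z = n / (n + k)
= 1405 / (1405 + 1888)
= 1405 / 3293
= 0.4267


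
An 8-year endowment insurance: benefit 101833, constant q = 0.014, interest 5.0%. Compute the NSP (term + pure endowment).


Term component = 8806.9013
Pure endowment = 8_p_x * v^8 * benefit = 0.893337 * 0.676839 * 101833 = 61572.8797
NSP = 70379.781


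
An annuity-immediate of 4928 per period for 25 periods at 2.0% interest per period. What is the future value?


FV = PMT * ((1+i)^n - 1) / i
= 4928 * ((1.02)^25 - 1) / 0.02
= 4928 * (1.640606 - 1) / 0.02
= 157845.317


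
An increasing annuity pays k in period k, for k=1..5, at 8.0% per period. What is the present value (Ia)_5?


(Ia)_n = sum_{k=1}^{n} k * v^k, v = 1/(1+i)
v = 0.925926
Sum computed term by term:
(Ia)_5 = 11.3651


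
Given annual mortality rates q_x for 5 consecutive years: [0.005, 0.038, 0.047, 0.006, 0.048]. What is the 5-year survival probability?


p_k = 1 - q_k for each year
Survival = product of (1 - q_k)
= 0.995 * 0.962 * 0.953 * 0.994 * 0.952
= 0.8632


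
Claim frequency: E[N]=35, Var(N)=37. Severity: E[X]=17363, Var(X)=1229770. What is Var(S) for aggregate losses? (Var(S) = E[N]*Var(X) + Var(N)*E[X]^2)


Var(S) = E[N]*Var(X) + Var(N)*E[X]^2
= 35*1229770 + 37*17363^2
= 43041950 + 11154529453
= 1.1198e+10


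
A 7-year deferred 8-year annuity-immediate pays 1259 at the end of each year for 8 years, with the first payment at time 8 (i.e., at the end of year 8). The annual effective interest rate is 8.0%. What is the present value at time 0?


PV at time 7 of the 8-year annuity-immediate:
a_n = 1259 * (1-(1+0.08)^(-8))/0.08 = 7235.0184
Discount back 7 years to time 0:
PV = 7235.0184 * (1+0.08)^(-7)
= 7235.0184 * 0.58349
= 4221.5638


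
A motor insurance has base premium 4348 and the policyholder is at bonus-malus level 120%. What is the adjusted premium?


adjusted = base * BM_level / 100
= 4348 * 120 / 100
= 4348 * 1.2
= 5217.6


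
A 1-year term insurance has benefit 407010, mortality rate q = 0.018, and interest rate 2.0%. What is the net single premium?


NSP = benefit * q * v
v = 1/(1+i) = 0.980392
NSP = 407010 * 0.018 * 0.980392
= 7182.5294


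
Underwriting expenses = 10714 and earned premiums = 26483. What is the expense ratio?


Expense ratio = expenses / premiums
= 10714 / 26483
= 0.4046


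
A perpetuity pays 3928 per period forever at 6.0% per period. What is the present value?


PV = PMT / i
= 3928 / 0.06
= 65466.6667


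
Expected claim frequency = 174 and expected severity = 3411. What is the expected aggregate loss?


E[S] = E[N] * E[X]
= 174 * 3411
= 593514


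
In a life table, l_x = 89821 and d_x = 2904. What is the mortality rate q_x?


q_x = d_x / l_x
= 2904 / 89821
= 0.0323


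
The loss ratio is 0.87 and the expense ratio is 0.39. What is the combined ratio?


Combined ratio = loss ratio + expense ratio
= 0.87 + 0.39
= 1.26


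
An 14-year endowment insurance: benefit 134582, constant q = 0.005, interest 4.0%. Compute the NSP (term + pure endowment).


Term component = 6903.4635
Pure endowment = 14_p_x * v^14 * benefit = 0.93223 * 0.577475 * 134582 = 72450.8289
NSP = 79354.2923


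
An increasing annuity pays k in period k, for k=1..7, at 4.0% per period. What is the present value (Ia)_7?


(Ia)_n = sum_{k=1}^{n} k * v^k, v = 1/(1+i)
v = 0.961538
Sum computed term by term:
(Ia)_7 = 23.0678


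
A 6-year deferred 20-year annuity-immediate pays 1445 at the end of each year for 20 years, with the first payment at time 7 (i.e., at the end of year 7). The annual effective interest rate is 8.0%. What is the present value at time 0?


PV at time 6 of the 20-year annuity-immediate:
a_n = 1445 * (1-(1+0.08)^(-20))/0.08 = 14187.223
Discount back 6 years to time 0:
PV = 14187.223 * (1+0.08)^(-6)
= 14187.223 * 0.63017
= 8940.357


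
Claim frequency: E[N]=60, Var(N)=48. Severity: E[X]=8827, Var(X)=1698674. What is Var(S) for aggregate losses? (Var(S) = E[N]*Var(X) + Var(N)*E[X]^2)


Var(S) = E[N]*Var(X) + Var(N)*E[X]^2
= 60*1698674 + 48*8827^2
= 101920440 + 3739964592
= 3.8419e+09


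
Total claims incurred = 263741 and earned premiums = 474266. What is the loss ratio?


Loss ratio = claims / premiums
= 263741 / 474266
= 0.5561


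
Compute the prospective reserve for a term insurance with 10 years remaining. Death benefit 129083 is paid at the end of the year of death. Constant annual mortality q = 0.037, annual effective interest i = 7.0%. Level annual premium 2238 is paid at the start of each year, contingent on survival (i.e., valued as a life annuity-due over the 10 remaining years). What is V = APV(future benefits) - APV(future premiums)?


v = 1/(1+i) = 0.934579
APV(future benefits) per unit = sum_{k=0}^{9} k_p_x * q * v^(k+1) = 0.225223
APV(future benefits) = 129083 * 0.225223 = 29072.5048
Life annuity-due factor ä_{x:10} = sum_{k=0}^{9} k_p_x * v^k = 6.513216
APV(future premiums) = 2238 * 6.513216 = 14576.5765
V = 29072.5048 - 14576.5765
= 14495.9283


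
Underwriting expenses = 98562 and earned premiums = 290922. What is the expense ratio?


Expense ratio = expenses / premiums
= 98562 / 290922
= 0.3388


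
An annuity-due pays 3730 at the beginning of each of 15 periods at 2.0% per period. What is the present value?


PV_due = PMT * (1-(1+i)^(-n))/i * (1+i)
PV_immediate = 47927.7529
PV_due = 47927.7529 * 1.02
= 48886.3079


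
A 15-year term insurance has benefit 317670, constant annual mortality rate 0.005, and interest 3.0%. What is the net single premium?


NSP = benefit * sum_{k=0}^{n-1} k_p_x * q * v^(k+1)
With constant q=0.005, v=0.970874
Sum = 0.057804
NSP = 317670 * 0.057804
= 18362.6319


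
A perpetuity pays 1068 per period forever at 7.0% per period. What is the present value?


PV = PMT / i
= 1068 / 0.07
= 15257.1429


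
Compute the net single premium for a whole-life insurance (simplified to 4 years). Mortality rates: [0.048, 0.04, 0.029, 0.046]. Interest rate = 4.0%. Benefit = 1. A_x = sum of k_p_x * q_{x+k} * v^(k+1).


v = 0.961538
Year 0: k_p_x=1.0, q=0.048, term=0.046154
Year 1: k_p_x=0.952, q=0.04, term=0.035207
Year 2: k_p_x=0.91392, q=0.029, term=0.023562
Year 3: k_p_x=0.887416, q=0.046, term=0.034894
A_x = 0.1398


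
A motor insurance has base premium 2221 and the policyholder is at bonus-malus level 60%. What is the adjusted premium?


adjusted = base * BM_level / 100
= 2221 * 60 / 100
= 2221 * 0.6
= 1332.6


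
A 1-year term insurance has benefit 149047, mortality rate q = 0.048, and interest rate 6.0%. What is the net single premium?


NSP = benefit * q * v
v = 1/(1+i) = 0.943396
NSP = 149047 * 0.048 * 0.943396
= 6749.2981


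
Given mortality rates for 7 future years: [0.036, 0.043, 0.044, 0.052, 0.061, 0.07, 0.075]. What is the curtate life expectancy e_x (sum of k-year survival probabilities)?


e_x = sum_{k=1}^{n} k_p_x
k_p_x values:
  1_p_x = 0.964
  2_p_x = 0.922548
  3_p_x = 0.881956
  4_p_x = 0.836094
  5_p_x = 0.785092
  6_p_x = 0.730136
  7_p_x = 0.675376
e_x = 5.7952


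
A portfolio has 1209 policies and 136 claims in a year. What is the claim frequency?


frequency = claims / policies
= 136 / 1209
= 0.1125


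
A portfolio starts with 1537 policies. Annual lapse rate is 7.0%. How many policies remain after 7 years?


remaining = initial * (1 - lapse)^years
= 1537 * (1 - 0.07)^7
= 1537 * 0.601701
= 924.8142


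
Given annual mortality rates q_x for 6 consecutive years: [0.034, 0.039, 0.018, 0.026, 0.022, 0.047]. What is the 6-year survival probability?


p_k = 1 - q_k for each year
Survival = product of (1 - q_k)
= 0.966 * 0.961 * 0.982 * 0.974 * 0.978 * 0.953
= 0.8276


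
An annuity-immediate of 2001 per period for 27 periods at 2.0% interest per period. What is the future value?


FV = PMT * ((1+i)^n - 1) / i
= 2001 * ((1.02)^27 - 1) / 0.02
= 2001 * (1.706886 - 1) / 0.02
= 70723.992


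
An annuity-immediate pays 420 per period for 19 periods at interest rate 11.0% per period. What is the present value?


PV = PMT * (1 - (1+i)^(-n)) / i
= 420 * (1 - (1+0.11)^(-19)) / 0.11
= 420 * (1 - 0.137678) / 0.11
= 420 * 7.839294
= 3292.5036


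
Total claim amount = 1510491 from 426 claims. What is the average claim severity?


severity = total / number
= 1510491 / 426
= 3545.7535


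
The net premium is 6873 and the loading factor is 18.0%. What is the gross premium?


Gross = net * (1 + loading)
= 6873 * (1 + 0.18)
= 6873 * 1.18
= 8110.14


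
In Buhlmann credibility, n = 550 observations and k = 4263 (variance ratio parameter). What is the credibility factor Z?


Z = n / (n + k)
= 550 / (550 + 4263)
= 550 / 4813
= 0.1143


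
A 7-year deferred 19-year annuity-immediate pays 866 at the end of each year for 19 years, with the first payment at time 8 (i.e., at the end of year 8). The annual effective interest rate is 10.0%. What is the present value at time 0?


PV at time 7 of the 19-year annuity-immediate:
a_n = 866 * (1-(1+0.1)^(-19))/0.1 = 7244.0208
Discount back 7 years to time 0:
PV = 7244.0208 * (1+0.1)^(-7)
= 7244.0208 * 0.513158
= 3717.3281


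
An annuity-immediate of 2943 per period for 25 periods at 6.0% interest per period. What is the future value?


FV = PMT * ((1+i)^n - 1) / i
= 2943 * ((1.06)^25 - 1) / 0.06
= 2943 * (4.291871 - 1) / 0.06
= 161466.2588


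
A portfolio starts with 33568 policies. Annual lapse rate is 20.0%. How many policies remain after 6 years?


remaining = initial * (1 - lapse)^years
= 33568 * (1 - 0.2)^6
= 33568 * 0.262144
= 8799.6498


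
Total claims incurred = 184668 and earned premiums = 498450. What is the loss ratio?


Loss ratio = claims / premiums
= 184668 / 498450
= 0.3705


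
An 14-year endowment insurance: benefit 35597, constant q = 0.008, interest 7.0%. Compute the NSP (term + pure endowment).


Term component = 2385.6575
Pure endowment = 14_p_x * v^14 * benefit = 0.893642 * 0.387817 * 35597 = 12336.8397
NSP = 14722.4972


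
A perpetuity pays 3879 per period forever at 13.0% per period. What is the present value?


PV = PMT / i
= 3879 / 0.13
= 29838.4615


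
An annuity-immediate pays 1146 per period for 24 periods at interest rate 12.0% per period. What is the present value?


PV = PMT * (1 - (1+i)^(-n)) / i
= 1146 * (1 - (1+0.12)^(-24)) / 0.12
= 1146 * (1 - 0.065882) / 0.12
= 1146 * 7.784316
= 8920.8259


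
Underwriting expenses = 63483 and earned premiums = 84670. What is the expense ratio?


Expense ratio = expenses / premiums
= 63483 / 84670
= 0.7498


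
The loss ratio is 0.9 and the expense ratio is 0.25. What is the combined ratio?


Combined ratio = loss ratio + expense ratio
= 0.9 + 0.25
= 1.15


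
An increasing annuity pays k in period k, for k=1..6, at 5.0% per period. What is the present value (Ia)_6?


(Ia)_n = sum_{k=1}^{n} k * v^k, v = 1/(1+i)
v = 0.952381
Sum computed term by term:
(Ia)_6 = 17.0437


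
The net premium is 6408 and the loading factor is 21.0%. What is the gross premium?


Gross = net * (1 + loading)
= 6408 * (1 + 0.21)
= 6408 * 1.21
= 7753.68


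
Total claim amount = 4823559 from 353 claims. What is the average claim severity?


severity = total / number
= 4823559 / 353
= 13664.4731


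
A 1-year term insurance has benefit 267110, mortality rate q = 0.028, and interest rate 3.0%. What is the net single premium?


NSP = benefit * q * v
v = 1/(1+i) = 0.970874
NSP = 267110 * 0.028 * 0.970874
= 7261.2427


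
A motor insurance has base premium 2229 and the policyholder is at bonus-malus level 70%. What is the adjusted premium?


adjusted = base * BM_level / 100
= 2229 * 70 / 100
= 2229 * 0.7
= 1560.3


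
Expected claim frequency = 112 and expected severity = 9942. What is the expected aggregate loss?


E[S] = E[N] * E[X]
= 112 * 9942
= 1.1135e+06


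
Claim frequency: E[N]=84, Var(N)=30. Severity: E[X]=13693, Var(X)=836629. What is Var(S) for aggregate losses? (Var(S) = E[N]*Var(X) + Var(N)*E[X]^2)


Var(S) = E[N]*Var(X) + Var(N)*E[X]^2
= 84*836629 + 30*13693^2
= 70276836 + 5624947470
= 5.6952e+09


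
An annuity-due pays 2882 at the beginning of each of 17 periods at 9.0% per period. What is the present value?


PV_due = PMT * (1-(1+i)^(-n))/i * (1+i)
PV_immediate = 24622.7456
PV_due = 24622.7456 * 1.09
= 26838.7927


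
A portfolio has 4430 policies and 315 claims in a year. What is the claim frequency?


frequency = claims / policies
= 315 / 4430
= 0.0711


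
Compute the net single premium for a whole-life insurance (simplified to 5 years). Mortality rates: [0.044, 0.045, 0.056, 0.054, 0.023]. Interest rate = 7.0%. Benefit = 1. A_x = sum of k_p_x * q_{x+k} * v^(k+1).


v = 0.934579
Year 0: k_p_x=1.0, q=0.044, term=0.041121
Year 1: k_p_x=0.956, q=0.045, term=0.037575
Year 2: k_p_x=0.91298, q=0.056, term=0.041735
Year 3: k_p_x=0.861853, q=0.054, term=0.035505
Year 4: k_p_x=0.815313, q=0.023, term=0.01337
A_x = 0.1693


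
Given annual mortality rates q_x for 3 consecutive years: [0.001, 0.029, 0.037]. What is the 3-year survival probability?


p_k = 1 - q_k for each year
Survival = product of (1 - q_k)
= 0.999 * 0.971 * 0.963
= 0.9341


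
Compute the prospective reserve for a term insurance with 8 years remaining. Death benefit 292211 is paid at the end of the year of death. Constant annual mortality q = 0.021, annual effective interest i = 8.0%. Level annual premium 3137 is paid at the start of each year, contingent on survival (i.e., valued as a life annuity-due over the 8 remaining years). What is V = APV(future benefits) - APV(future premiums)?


v = 1/(1+i) = 0.925926
APV(future benefits) per unit = sum_{k=0}^{7} k_p_x * q * v^(k+1) = 0.113129
APV(future benefits) = 292211 * 0.113129 = 33057.6226
Life annuity-due factor ä_{x:8} = sum_{k=0}^{7} k_p_x * v^k = 5.818078
APV(future premiums) = 3137 * 5.818078 = 18251.3097
V = 33057.6226 - 18251.3097
= 14806.3128


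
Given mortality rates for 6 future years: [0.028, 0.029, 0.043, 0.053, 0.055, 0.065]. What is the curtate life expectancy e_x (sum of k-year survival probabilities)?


e_x = sum_{k=1}^{n} k_p_x
k_p_x values:
  1_p_x = 0.972
  2_p_x = 0.943812
  3_p_x = 0.903228
  4_p_x = 0.855357
  5_p_x = 0.808312
  6_p_x = 0.755772
e_x = 5.2385


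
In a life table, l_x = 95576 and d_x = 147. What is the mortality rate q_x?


q_x = d_x / l_x
= 147 / 95576
= 0.0015


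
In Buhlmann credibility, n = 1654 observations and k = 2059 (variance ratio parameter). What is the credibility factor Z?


Z = n / (n + k)
= 1654 / (1654 + 2059)
= 1654 / 3713
= 0.4455


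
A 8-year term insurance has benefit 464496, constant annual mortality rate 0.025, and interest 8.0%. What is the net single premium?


NSP = benefit * sum_{k=0}^{n-1} k_p_x * q * v^(k+1)
With constant q=0.025, v=0.925926
Sum = 0.133045
NSP = 464496 * 0.133045
= 61798.8085


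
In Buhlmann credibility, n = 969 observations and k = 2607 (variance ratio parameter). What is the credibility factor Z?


Z = n / (n + k)
= 969 / (969 + 2607)
= 969 / 3576
= 0.271


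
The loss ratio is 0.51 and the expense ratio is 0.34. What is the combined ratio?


Combined ratio = loss ratio + expense ratio
= 0.51 + 0.34
= 0.85


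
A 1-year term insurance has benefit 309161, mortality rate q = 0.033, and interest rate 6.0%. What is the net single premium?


NSP = benefit * q * v
v = 1/(1+i) = 0.943396
NSP = 309161 * 0.033 * 0.943396
= 9624.8236


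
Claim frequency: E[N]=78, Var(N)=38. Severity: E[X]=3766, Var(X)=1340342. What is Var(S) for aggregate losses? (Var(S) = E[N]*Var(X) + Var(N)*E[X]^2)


Var(S) = E[N]*Var(X) + Var(N)*E[X]^2
= 78*1340342 + 38*3766^2
= 104546676 + 538944728
= 6.4349e+08


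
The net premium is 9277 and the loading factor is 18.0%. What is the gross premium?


Gross = net * (1 + loading)
= 9277 * (1 + 0.18)
= 9277 * 1.18
= 10946.86


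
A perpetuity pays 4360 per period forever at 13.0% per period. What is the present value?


PV = PMT / i
= 4360 / 0.13
= 33538.4615


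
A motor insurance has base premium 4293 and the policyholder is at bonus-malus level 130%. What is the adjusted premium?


adjusted = base * BM_level / 100
= 4293 * 130 / 100
= 4293 * 1.3
= 5580.9


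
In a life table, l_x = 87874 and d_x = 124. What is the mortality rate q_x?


q_x = d_x / l_x
= 124 / 87874
= 0.0014


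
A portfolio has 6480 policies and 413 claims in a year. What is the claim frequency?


frequency = claims / policies
= 413 / 6480
= 0.0637


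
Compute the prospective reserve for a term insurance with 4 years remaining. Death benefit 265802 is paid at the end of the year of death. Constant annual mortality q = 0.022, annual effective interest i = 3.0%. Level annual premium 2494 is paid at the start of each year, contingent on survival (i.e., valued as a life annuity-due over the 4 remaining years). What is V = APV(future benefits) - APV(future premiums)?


v = 1/(1+i) = 0.970874
APV(future benefits) per unit = sum_{k=0}^{3} k_p_x * q * v^(k+1) = 0.079182
APV(future benefits) = 265802 * 0.079182 = 21046.7144
Life annuity-due factor ä_{x:4} = sum_{k=0}^{3} k_p_x * v^k = 3.707154
APV(future premiums) = 2494 * 3.707154 = 9245.6416
V = 21046.7144 - 9245.6416
= 11801.0727


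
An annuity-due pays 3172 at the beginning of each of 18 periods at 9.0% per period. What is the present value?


PV_due = PMT * (1-(1+i)^(-n))/i * (1+i)
PV_immediate = 27772.8428
PV_due = 27772.8428 * 1.09
= 30272.3987


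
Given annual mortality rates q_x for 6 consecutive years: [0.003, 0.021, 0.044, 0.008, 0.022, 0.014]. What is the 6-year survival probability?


p_k = 1 - q_k for each year
Survival = product of (1 - q_k)
= 0.997 * 0.979 * 0.956 * 0.992 * 0.978 * 0.986
= 0.8926


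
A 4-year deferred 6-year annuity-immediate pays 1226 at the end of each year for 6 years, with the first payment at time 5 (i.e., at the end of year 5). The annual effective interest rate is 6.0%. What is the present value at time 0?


PV at time 4 of the 6-year annuity-immediate:
a_n = 1226 * (1-(1+0.06)^(-6))/0.06 = 6028.6396
Discount back 4 years to time 0:
PV = 6028.6396 * (1+0.06)^(-4)
= 6028.6396 * 0.792094
= 4775.2472


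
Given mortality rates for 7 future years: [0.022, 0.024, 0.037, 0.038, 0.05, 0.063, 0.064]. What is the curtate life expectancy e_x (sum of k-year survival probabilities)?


e_x = sum_{k=1}^{n} k_p_x
k_p_x values:
  1_p_x = 0.978
  2_p_x = 0.954528
  3_p_x = 0.91921
  4_p_x = 0.88428
  5_p_x = 0.840066
  6_p_x = 0.787142
  7_p_x = 0.736765
e_x = 6.1


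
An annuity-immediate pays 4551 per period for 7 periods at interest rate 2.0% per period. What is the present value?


PV = PMT * (1 - (1+i)^(-n)) / i
= 4551 * (1 - (1+0.02)^(-7)) / 0.02
= 4551 * (1 - 0.87056) / 0.02
= 4551 * 6.471991
= 29454.0314


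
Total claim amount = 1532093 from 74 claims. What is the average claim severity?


severity = total / number
= 1532093 / 74
= 20703.9595


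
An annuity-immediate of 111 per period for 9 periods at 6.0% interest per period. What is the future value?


FV = PMT * ((1+i)^n - 1) / i
= 111 * ((1.06)^9 - 1) / 0.06
= 111 * (1.689479 - 1) / 0.06
= 1275.5361


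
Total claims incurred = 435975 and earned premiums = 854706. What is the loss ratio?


Loss ratio = claims / premiums
= 435975 / 854706
= 0.5101


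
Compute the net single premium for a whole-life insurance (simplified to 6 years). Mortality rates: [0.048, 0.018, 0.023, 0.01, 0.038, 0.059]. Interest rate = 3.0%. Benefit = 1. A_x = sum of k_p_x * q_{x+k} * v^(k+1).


v = 0.970874
Year 0: k_p_x=1.0, q=0.048, term=0.046602
Year 1: k_p_x=0.952, q=0.018, term=0.016152
Year 2: k_p_x=0.934864, q=0.023, term=0.019677
Year 3: k_p_x=0.913362, q=0.01, term=0.008115
Year 4: k_p_x=0.904229, q=0.038, term=0.02964
Year 5: k_p_x=0.869868, q=0.059, term=0.042982
A_x = 0.1632


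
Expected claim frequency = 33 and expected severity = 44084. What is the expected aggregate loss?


E[S] = E[N] * E[X]
= 33 * 44084
= 1.4548e+06


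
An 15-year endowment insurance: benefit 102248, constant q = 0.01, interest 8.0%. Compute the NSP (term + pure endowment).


Term component = 8280.6536
Pure endowment = 15_p_x * v^15 * benefit = 0.860058 * 0.315242 * 102248 = 27722.118
NSP = 36002.7716


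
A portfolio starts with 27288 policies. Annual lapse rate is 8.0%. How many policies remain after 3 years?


remaining = initial * (1 - lapse)^years
= 27288 * (1 - 0.08)^3
= 27288 * 0.778688
= 21248.8381


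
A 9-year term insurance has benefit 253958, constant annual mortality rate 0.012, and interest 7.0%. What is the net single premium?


NSP = benefit * sum_{k=0}^{n-1} k_p_x * q * v^(k+1)
With constant q=0.012, v=0.934579
Sum = 0.074937
NSP = 253958 * 0.074937
= 19030.8283


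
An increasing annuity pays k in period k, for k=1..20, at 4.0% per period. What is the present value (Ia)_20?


(Ia)_n = sum_{k=1}^{n} k * v^k, v = 1/(1+i)
v = 0.961538
Sum computed term by term:
(Ia)_20 = 125.155


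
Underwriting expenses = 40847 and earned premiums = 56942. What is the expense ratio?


Expense ratio = expenses / premiums
= 40847 / 56942
= 0.7173


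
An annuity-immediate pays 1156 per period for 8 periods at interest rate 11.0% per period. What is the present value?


PV = PMT * (1 - (1+i)^(-n)) / i
= 1156 * (1 - (1+0.11)^(-8)) / 0.11
= 1156 * (1 - 0.433926) / 0.11
= 1156 * 5.146123
= 5948.9179


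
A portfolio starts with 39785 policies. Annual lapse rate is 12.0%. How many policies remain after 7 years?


remaining = initial * (1 - lapse)^years
= 39785 * (1 - 0.12)^7
= 39785 * 0.408676
= 16259.1586


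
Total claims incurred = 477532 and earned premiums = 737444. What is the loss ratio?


Loss ratio = claims / premiums
= 477532 / 737444
= 0.6476


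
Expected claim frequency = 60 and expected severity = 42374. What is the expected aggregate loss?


E[S] = E[N] * E[X]
= 60 * 42374
= 2.5424e+06


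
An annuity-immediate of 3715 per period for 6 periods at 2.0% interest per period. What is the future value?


FV = PMT * ((1+i)^n - 1) / i
= 3715 * ((1.02)^6 - 1) / 0.02
= 3715 * (1.126162 - 1) / 0.02
= 23434.6694


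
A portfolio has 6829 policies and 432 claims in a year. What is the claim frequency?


frequency = claims / policies
= 432 / 6829
= 0.0633


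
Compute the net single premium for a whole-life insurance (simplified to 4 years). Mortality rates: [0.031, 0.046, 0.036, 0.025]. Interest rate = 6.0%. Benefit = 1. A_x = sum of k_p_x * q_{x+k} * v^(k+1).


v = 0.943396
Year 0: k_p_x=1.0, q=0.031, term=0.029245
Year 1: k_p_x=0.969, q=0.046, term=0.039671
Year 2: k_p_x=0.924426, q=0.036, term=0.027942
Year 3: k_p_x=0.891147, q=0.025, term=0.017647
A_x = 0.1145


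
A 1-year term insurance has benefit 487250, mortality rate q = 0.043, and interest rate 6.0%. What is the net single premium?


NSP = benefit * q * v
v = 1/(1+i) = 0.943396
NSP = 487250 * 0.043 * 0.943396
= 19765.8019


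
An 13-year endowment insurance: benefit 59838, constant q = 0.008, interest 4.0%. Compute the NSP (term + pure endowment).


Term component = 4577.3453
Pure endowment = 13_p_x * v^13 * benefit = 0.900848 * 0.600574 * 59838 = 32373.928
NSP = 36951.2733


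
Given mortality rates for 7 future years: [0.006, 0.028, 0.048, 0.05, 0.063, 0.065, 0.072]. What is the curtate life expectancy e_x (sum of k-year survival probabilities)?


e_x = sum_{k=1}^{n} k_p_x
k_p_x values:
  1_p_x = 0.994
  2_p_x = 0.966168
  3_p_x = 0.919792
  4_p_x = 0.873802
  5_p_x = 0.818753
  6_p_x = 0.765534
  7_p_x = 0.710415
e_x = 6.0485


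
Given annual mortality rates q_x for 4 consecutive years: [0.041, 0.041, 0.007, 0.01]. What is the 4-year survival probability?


p_k = 1 - q_k for each year
Survival = product of (1 - q_k)
= 0.959 * 0.959 * 0.993 * 0.99
= 0.9041


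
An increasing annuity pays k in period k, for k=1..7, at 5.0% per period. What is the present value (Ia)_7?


(Ia)_n = sum_{k=1}^{n} k * v^k, v = 1/(1+i)
v = 0.952381
Sum computed term by term:
(Ia)_7 = 22.0185


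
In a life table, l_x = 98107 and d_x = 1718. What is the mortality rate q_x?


q_x = d_x / l_x
= 1718 / 98107
= 0.0175


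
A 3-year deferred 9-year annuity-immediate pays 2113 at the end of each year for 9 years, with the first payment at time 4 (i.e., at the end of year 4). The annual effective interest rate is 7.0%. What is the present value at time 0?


PV at time 3 of the 9-year annuity-immediate:
a_n = 2113 * (1-(1+0.07)^(-9))/0.07 = 13766.6857
Discount back 3 years to time 0:
PV = 13766.6857 * (1+0.07)^(-3)
= 13766.6857 * 0.816298
= 11237.7163


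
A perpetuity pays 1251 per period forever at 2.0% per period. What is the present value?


PV = PMT / i
= 1251 / 0.02
= 62550.0


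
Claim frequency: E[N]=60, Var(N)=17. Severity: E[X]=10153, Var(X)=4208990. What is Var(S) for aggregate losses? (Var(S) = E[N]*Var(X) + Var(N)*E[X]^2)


Var(S) = E[N]*Var(X) + Var(N)*E[X]^2
= 60*4208990 + 17*10153^2
= 252539400 + 1752417953
= 2.0050e+09


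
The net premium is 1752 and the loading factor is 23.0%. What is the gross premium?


Gross = net * (1 + loading)
= 1752 * (1 + 0.23)
= 1752 * 1.23
= 2154.96


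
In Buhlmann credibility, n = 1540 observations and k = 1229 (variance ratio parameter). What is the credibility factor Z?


Z = n / (n + k)
= 1540 / (1540 + 1229)
= 1540 / 2769
= 0.5562


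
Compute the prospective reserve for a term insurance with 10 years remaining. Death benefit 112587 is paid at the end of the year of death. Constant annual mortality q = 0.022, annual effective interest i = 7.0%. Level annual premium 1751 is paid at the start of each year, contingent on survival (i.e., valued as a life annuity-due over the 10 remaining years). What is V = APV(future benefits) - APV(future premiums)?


v = 1/(1+i) = 0.934579
APV(future benefits) per unit = sum_{k=0}^{9} k_p_x * q * v^(k+1) = 0.141814
APV(future benefits) = 112587 * 0.141814 = 15966.4271
Life annuity-due factor ä_{x:10} = sum_{k=0}^{9} k_p_x * v^k = 6.897323
APV(future premiums) = 1751 * 6.897323 = 12077.2133
V = 15966.4271 - 12077.2133
= 3889.2137


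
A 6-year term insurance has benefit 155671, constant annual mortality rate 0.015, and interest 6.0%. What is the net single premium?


NSP = benefit * sum_{k=0}^{n-1} k_p_x * q * v^(k+1)
With constant q=0.015, v=0.943396
Sum = 0.071231
NSP = 155671 * 0.071231
= 11088.5611


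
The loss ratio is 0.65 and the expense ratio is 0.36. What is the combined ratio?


Combined ratio = loss ratio + expense ratio
= 0.65 + 0.36
= 1.01


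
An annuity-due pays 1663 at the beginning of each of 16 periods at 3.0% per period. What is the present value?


PV_due = PMT * (1-(1+i)^(-n))/i * (1+i)
PV_immediate = 20889.1127
PV_due = 20889.1127 * 1.03
= 21515.786


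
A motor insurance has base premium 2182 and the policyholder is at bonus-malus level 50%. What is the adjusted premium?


adjusted = base * BM_level / 100
= 2182 * 50 / 100
= 2182 * 0.5
= 1091.0


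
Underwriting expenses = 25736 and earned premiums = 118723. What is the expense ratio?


Expense ratio = expenses / premiums
= 25736 / 118723
= 0.2168


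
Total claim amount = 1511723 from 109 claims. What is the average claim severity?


severity = total / number
= 1511723 / 109
= 13869.0183


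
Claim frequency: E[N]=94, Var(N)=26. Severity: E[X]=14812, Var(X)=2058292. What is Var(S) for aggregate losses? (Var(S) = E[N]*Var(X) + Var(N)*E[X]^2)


Var(S) = E[N]*Var(X) + Var(N)*E[X]^2
= 94*2058292 + 26*14812^2
= 193479448 + 5704278944
= 5.8978e+09


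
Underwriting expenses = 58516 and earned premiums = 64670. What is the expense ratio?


Expense ratio = expenses / premiums
= 58516 / 64670
= 0.9048


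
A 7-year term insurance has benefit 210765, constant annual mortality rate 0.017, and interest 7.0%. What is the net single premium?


NSP = benefit * sum_{k=0}^{n-1} k_p_x * q * v^(k+1)
With constant q=0.017, v=0.934579
Sum = 0.087478
NSP = 210765 * 0.087478
= 18437.3733


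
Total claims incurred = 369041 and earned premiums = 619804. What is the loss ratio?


Loss ratio = claims / premiums
= 369041 / 619804
= 0.5954


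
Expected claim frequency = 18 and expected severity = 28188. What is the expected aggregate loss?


E[S] = E[N] * E[X]
= 18 * 28188
= 507384


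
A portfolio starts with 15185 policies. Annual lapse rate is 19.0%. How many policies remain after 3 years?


remaining = initial * (1 - lapse)^years
= 15185 * (1 - 0.19)^3
= 15185 * 0.531441
= 8069.9316


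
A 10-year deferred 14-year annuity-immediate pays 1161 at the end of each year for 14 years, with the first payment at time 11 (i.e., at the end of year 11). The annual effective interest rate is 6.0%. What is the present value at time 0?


PV at time 10 of the 14-year annuity-immediate:
a_n = 1161 * (1-(1+0.06)^(-14))/0.06 = 10791.4763
Discount back 10 years to time 0:
PV = 10791.4763 * (1+0.06)^(-10)
= 10791.4763 * 0.558395
= 6025.904


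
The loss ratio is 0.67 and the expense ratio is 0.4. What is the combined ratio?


Combined ratio = loss ratio + expense ratio
= 0.67 + 0.4
= 1.07


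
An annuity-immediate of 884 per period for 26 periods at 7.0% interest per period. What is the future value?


FV = PMT * ((1+i)^n - 1) / i
= 884 * ((1.07)^26 - 1) / 0.07
= 884 * (5.807353 - 1) / 0.07
= 60709.9998


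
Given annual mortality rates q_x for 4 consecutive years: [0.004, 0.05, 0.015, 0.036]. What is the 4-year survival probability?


p_k = 1 - q_k for each year
Survival = product of (1 - q_k)
= 0.996 * 0.95 * 0.985 * 0.964
= 0.8985


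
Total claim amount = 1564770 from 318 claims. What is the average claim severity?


severity = total / number
= 1564770 / 318
= 4920.6604


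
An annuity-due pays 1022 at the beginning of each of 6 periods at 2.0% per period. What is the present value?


PV_due = PMT * (1-(1+i)^(-n))/i * (1+i)
PV_immediate = 5724.6624
PV_due = 5724.6624 * 1.02
= 5839.1556


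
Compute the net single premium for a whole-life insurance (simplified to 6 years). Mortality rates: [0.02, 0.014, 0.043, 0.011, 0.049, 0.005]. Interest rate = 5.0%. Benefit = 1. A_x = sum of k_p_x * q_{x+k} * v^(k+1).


v = 0.952381
Year 0: k_p_x=1.0, q=0.02, term=0.019048
Year 1: k_p_x=0.98, q=0.014, term=0.012444
Year 2: k_p_x=0.96628, q=0.043, term=0.035892
Year 3: k_p_x=0.92473, q=0.011, term=0.008369
Year 4: k_p_x=0.914558, q=0.049, term=0.035112
Year 5: k_p_x=0.869745, q=0.005, term=0.003245
A_x = 0.1141


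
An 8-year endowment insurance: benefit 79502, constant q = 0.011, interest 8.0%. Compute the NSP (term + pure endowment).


Term component = 4857.7685
Pure endowment = 8_p_x * v^8 * benefit = 0.915314 * 0.540269 * 79502 = 39315.0057
NSP = 44172.7742


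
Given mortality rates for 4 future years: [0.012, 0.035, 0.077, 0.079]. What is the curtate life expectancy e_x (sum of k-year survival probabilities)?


e_x = sum_{k=1}^{n} k_p_x
k_p_x values:
  1_p_x = 0.988
  2_p_x = 0.95342
  3_p_x = 0.880007
  4_p_x = 0.810486
e_x = 3.6319


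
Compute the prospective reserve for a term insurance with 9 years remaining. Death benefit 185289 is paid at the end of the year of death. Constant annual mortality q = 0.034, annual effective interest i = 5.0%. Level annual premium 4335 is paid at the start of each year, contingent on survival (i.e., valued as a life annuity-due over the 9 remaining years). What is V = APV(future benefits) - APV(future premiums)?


v = 1/(1+i) = 0.952381
APV(future benefits) per unit = sum_{k=0}^{8} k_p_x * q * v^(k+1) = 0.213649
APV(future benefits) = 185289 * 0.213649 = 39586.8044
Life annuity-due factor ä_{x:9} = sum_{k=0}^{8} k_p_x * v^k = 6.597983
APV(future premiums) = 4335 * 6.597983 = 28602.2561
V = 39586.8044 - 28602.2561
= 10984.5482


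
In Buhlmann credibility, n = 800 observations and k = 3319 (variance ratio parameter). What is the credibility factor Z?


Z = n / (n + k)
= 800 / (800 + 3319)
= 800 / 4119
= 0.1942


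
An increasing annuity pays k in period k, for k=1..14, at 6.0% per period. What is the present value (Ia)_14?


(Ia)_n = sum_{k=1}^{n} k * v^k, v = 1/(1+i)
v = 0.943396
Sum computed term by term:
(Ia)_14 = 61.0078


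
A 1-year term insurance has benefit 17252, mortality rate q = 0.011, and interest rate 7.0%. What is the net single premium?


NSP = benefit * q * v
v = 1/(1+i) = 0.934579
NSP = 17252 * 0.011 * 0.934579
= 177.357


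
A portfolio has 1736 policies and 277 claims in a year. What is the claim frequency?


frequency = claims / policies
= 277 / 1736
= 0.1596


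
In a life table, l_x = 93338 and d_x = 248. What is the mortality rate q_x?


q_x = d_x / l_x
= 248 / 93338
= 0.0027
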